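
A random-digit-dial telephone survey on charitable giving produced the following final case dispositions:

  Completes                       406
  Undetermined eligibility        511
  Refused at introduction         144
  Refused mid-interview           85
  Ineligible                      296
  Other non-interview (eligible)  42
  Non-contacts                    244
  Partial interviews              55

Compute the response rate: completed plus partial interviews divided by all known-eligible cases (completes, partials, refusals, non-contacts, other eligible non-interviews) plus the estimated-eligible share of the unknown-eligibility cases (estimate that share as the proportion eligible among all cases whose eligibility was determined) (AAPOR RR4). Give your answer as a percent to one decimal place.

33.7%

Refused = 144 + 85 = 229
Top → 406 + 55 = 461
Determined eligible → 406 + 55 + 229 + 244 + 42 = 976
e = 976 / (976 + 296) = 976 / 1272 = 0.7673
e × U → 0.7673 × 511 = 392.09
Denom → 976 + 392.09 = 1368.09
RR4 = 461 / 1368.09 = 0.3370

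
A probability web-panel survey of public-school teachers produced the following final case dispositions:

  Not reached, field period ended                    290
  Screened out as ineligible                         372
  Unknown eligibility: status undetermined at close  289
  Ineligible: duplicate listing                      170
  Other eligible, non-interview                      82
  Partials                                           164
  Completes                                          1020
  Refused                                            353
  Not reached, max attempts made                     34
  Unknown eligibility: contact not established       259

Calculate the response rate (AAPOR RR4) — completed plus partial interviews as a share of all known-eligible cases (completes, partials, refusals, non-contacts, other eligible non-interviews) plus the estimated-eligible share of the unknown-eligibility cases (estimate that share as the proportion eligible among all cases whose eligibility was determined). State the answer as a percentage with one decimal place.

49.9%

Never reached = 290 + 34 = 324
Unknown eligibility = 259 + 289 = 548
Out of scope = 372 + 170 = 542
Top → 1020 + 164 = 1184
Determined eligible → 1020 + 164 + 353 + 324 + 82 = 1943
e = 1943 / (1943 + 542) = 1943 / 2485 = 0.7819
Eligible share of unknowns → 0.7819 × 548 = 428.48
Denom → 1943 + 428.48 = 2371.48
RR4 = 1184 / 2371.48 = 0.4993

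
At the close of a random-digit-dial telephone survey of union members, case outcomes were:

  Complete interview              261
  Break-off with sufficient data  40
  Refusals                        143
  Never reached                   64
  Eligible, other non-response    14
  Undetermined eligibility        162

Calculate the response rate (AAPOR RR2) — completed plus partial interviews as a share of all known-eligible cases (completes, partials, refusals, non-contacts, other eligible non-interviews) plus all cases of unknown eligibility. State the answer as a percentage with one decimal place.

Num = 261 + 40 = 301
Denom = 261 + 40 + 143 + 64 + 14 + 162 = 684
RR2 = 301 / 684 = 0.4401

44.0%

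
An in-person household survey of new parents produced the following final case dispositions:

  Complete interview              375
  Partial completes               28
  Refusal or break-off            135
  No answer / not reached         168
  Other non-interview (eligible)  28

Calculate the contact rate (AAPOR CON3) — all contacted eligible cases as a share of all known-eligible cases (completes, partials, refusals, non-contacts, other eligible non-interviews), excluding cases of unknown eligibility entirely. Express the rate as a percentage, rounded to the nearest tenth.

77.1%

Numerator → 375 + 28 + 135 + 28 = 566
Denom → 375 + 28 + 135 + 168 + 28 = 734
CON3 = 566 / 734 = 0.7711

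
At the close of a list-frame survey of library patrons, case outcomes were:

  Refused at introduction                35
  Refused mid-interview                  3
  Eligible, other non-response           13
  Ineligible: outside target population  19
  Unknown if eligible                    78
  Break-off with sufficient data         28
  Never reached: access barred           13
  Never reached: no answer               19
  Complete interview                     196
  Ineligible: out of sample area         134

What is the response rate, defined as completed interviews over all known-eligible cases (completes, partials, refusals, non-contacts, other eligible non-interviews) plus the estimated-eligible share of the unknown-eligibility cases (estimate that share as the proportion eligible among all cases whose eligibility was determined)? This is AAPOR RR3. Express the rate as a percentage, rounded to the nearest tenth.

54.6%

Refusals = 35 + 3 = 38
No answer / not reached = 19 + 13 = 32
Screened out, ineligible = 19 + 134 = 153
Numerator = 196
Determined eligible = 196 + 28 + 38 + 32 + 13 = 307
e = 307 / (307 + 153) = 307 / 460 = 0.6674
Estimated eligible among unknowns = 0.6674 × 78 = 52.06
Denom = 307 + 52.06 = 359.06
RR3 = 196 / 359.06 = 0.5459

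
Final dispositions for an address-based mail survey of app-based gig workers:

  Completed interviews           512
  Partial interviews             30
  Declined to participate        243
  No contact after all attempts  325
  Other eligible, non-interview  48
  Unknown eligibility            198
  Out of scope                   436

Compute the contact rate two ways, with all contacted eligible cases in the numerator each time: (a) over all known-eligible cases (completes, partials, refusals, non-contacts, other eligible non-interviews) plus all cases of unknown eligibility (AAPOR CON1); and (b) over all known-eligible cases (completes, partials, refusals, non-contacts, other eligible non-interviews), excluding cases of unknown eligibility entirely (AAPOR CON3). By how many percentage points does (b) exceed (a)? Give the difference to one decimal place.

Top: 512 + 30 + 243 + 48 = 833
Denom: 512 + 30 + 243 + 325 + 48 + 198 = 1356
CON1 = 833 / 1356 = 0.6143
Denom: 512 + 30 + 243 + 325 + 48 = 1158
CON3 = 833 / 1158 = 0.7193
Difference = 71.93 − 61.43 = 10.50 percentage points

10.5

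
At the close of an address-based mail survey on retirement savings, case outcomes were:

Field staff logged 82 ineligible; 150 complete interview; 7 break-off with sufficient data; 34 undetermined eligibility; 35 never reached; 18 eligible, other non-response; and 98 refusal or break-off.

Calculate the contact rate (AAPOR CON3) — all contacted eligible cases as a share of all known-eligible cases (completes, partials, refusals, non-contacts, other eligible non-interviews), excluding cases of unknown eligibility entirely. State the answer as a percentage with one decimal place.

88.6%

Top: 150 + 7 + 98 + 18 = 273
Base: 150 + 7 + 98 + 35 + 18 = 308
CON3 = 273 / 308 = 0.8864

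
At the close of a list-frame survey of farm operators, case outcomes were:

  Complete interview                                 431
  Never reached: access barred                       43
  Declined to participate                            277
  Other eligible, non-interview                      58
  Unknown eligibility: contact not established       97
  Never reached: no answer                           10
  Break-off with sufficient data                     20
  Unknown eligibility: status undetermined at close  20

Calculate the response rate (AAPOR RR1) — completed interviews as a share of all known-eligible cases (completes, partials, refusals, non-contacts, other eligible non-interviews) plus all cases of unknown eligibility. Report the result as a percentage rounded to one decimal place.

45.1%

No contact after all attempts = 10 + 43 = 53
Unknown eligibility = 97 + 20 = 117
Numerator → 431
Denom → 431 + 20 + 277 + 53 + 58 + 117 = 956
RR1 = 431 / 956 = 0.4508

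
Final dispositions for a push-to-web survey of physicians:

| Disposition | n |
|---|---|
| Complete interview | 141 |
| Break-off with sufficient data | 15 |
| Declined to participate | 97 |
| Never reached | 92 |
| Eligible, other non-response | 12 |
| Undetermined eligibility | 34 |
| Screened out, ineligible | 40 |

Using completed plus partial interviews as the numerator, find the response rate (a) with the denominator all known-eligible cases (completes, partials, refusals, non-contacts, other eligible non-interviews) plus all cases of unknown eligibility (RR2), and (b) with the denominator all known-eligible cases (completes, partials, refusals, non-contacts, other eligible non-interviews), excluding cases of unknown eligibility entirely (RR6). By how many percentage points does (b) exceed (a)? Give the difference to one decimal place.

3.8

Numerator = 141 + 15 = 156
Denominator = 141 + 15 + 97 + 92 + 12 + 34 = 391
RR2 = 156 / 391 = 0.3990
Denominator = 141 + 15 + 97 + 92 + 12 = 357
RR6 = 156 / 357 = 0.4370
Difference = 43.70 − 39.90 = 3.80 percentage points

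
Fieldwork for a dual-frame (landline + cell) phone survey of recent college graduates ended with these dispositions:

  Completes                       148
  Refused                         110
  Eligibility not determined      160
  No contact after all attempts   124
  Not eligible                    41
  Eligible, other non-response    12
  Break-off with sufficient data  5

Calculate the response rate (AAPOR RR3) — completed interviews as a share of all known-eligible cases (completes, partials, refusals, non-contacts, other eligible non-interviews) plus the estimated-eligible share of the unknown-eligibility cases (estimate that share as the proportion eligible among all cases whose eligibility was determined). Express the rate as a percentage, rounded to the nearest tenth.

Numerator = 148
Determined eligible = 148 + 5 + 110 + 124 + 12 = 399
e = 399 / (399 + 41) = 399 / 440 = 0.9068
Estimated eligible among unknowns = 0.9068 × 160 = 145.09
Denom = 399 + 145.09 = 544.09
RR3 = 148 / 544.09 = 0.2720

27.2%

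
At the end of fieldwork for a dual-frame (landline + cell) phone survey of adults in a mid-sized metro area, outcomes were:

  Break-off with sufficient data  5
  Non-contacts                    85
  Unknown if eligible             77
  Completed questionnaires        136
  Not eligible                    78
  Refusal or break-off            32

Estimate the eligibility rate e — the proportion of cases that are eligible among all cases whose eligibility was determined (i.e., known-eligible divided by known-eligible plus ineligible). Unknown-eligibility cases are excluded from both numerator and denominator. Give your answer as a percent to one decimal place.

Determined eligible = 136 + 5 + 32 + 85 = 258
e = 258 / (258 + 78) = 258 / 336 = 0.7679

76.8%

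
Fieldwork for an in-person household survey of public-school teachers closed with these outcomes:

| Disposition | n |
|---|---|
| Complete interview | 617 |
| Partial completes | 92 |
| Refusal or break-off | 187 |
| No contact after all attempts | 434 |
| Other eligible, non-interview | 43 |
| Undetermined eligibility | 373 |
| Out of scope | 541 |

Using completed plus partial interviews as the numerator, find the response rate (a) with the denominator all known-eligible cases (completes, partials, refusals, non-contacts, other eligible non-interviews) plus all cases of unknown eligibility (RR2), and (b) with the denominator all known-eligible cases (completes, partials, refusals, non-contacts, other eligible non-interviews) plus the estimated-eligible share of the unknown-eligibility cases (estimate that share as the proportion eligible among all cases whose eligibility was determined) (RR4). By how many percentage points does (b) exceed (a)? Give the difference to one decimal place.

2.6

Top: 617 + 92 = 709
Base: 617 + 92 + 187 + 434 + 43 + 373 = 1746
RR2 = 709 / 1746 = 0.4061
Known eligible: 617 + 92 + 187 + 434 + 43 = 1373
e = 1373 / (1373 + 541) = 1373 / 1914 = 0.7173
Estimated eligible among unknowns: 0.7173 × 373 = 267.55
Base: 1373 + 267.55 = 1640.55
RR4 = 709 / 1640.55 = 0.4322
Difference = 43.22 − 40.61 = 2.61 percentage points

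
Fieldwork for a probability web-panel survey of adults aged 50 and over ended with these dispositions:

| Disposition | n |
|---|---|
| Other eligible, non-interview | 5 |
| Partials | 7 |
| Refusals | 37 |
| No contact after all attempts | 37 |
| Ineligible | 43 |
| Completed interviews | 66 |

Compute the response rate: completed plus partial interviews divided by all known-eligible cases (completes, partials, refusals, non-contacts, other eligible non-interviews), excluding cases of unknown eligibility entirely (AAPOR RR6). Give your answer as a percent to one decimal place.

Numerator = 66 + 7 = 73
Base = 66 + 7 + 37 + 37 + 5 = 152
RR6 = 73 / 152 = 0.4803

48.0%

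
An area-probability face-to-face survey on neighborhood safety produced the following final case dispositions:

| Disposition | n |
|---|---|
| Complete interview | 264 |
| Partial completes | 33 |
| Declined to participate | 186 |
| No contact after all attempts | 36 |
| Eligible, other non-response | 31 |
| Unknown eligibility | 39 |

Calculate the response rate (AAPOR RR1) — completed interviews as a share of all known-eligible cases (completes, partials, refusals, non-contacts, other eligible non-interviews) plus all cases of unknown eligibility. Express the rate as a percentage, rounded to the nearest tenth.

Top → 264
Denom → 264 + 33 + 186 + 36 + 31 + 39 = 589
RR1 = 264 / 589 = 0.4482

44.8%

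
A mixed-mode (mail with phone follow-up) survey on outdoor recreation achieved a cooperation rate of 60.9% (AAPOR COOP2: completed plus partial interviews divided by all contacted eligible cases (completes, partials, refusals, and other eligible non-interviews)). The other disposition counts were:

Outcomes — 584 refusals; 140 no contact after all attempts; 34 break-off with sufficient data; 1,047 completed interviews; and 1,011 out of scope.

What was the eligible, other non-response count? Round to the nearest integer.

110

Num = 1047 + 34 = 1081
COOP2 = 1081 / D = 0.609
D = 1081 / 0.609 = 1775.0
Other denominator terms total 1665
eligible, other non-response = 1775.0 − 1665 ≈ 110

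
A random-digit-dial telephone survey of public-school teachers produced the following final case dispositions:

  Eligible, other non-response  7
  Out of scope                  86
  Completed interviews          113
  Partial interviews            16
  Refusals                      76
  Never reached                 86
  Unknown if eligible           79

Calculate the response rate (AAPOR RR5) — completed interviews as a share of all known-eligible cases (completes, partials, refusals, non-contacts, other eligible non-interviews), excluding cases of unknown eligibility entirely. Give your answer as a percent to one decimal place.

Numerator = 113
Base = 113 + 16 + 76 + 86 + 7 = 298
RR5 = 113 / 298 = 0.3792

37.9%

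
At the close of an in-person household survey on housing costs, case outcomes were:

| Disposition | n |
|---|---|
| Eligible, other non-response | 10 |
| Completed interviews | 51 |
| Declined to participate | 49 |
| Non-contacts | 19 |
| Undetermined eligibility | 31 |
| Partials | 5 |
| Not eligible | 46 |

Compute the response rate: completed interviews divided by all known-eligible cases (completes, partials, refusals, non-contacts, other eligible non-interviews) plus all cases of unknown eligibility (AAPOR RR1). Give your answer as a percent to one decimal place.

30.9%

Num → 51
Denom → 51 + 5 + 49 + 19 + 10 + 31 = 165
RR1 = 51 / 165 = 0.3091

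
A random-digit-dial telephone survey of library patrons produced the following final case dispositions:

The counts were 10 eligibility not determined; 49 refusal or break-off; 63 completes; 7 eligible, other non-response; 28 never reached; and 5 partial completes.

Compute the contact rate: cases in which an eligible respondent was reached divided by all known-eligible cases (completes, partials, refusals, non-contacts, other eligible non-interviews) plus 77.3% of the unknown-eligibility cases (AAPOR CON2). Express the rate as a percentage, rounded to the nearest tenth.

77.6%

Numerator = 63 + 5 + 49 + 7 = 124
Eligible (known) = 63 + 5 + 49 + 28 + 7 = 152
Estimated eligible among unknowns = 0.7730 × 10 = 7.73
Base = 152 + 7.73 = 159.73
CON2 = 124 / 159.73 = 0.7763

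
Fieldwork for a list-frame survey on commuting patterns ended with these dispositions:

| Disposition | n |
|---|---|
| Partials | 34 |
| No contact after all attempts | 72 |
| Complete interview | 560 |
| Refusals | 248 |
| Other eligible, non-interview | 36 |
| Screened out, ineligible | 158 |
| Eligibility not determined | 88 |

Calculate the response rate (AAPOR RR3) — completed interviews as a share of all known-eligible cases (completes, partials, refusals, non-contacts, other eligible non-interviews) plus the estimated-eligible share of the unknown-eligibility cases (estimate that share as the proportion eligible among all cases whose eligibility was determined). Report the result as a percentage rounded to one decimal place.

Num → 560
Eligible (known) → 560 + 34 + 248 + 72 + 36 = 950
e = 950 / (950 + 158) = 950 / 1108 = 0.8574
Eligible share of unknowns → 0.8574 × 88 = 75.45
Base → 950 + 75.45 = 1025.45
RR3 = 560 / 1025.45 = 0.5461

54.6%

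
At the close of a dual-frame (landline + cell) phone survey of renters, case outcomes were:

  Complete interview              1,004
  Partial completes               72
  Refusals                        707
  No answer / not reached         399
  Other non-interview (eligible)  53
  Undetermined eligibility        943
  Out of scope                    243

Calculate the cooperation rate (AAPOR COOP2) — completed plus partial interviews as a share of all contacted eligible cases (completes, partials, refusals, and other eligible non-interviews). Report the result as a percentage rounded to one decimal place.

58.6%

Top = 1004 + 72 = 1076
Base = 1004 + 72 + 707 + 53 = 1836
COOP2 = 1076 / 1836 = 0.5861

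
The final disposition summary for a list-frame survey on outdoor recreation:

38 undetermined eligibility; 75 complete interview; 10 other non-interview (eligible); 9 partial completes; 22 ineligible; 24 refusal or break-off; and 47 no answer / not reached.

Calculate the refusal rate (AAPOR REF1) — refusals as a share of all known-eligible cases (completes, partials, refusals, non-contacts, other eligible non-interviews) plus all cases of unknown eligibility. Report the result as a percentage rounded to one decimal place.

11.8%

Numerator → 24
Denom → 75 + 9 + 24 + 47 + 10 + 38 = 203
REF1 = 24 / 203 = 0.1182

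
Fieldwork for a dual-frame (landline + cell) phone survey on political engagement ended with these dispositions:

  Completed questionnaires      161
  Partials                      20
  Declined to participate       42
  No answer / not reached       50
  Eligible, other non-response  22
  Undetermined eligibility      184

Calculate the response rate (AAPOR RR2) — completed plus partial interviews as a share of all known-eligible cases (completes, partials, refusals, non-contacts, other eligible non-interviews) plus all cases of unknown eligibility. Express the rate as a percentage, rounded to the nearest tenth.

Numerator: 161 + 20 = 181
Base: 161 + 20 + 42 + 50 + 22 + 184 = 479
RR2 = 181 / 479 = 0.3779

37.8%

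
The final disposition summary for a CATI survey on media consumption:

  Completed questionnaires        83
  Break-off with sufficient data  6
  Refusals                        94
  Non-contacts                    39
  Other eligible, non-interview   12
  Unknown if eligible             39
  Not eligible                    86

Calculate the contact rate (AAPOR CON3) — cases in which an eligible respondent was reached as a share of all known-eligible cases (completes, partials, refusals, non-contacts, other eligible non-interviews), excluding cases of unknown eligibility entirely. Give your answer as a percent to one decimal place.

Numerator = 83 + 6 + 94 + 12 = 195
Base = 83 + 6 + 94 + 39 + 12 = 234
CON3 = 195 / 234 = 0.8333

83.3%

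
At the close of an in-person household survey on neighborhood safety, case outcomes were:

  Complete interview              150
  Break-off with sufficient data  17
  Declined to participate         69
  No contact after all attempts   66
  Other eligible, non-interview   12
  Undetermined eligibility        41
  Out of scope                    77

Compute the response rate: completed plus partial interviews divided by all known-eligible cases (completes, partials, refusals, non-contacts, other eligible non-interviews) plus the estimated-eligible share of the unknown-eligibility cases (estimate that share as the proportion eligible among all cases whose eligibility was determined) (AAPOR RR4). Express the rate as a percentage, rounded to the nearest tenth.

48.1%

Top: 150 + 17 = 167
Determined eligible: 150 + 17 + 69 + 66 + 12 = 314
e = 314 / (314 + 77) = 314 / 391 = 0.8031
e × U: 0.8031 × 41 = 32.93
Denom: 314 + 32.93 = 346.93
RR4 = 167 / 346.93 = 0.4814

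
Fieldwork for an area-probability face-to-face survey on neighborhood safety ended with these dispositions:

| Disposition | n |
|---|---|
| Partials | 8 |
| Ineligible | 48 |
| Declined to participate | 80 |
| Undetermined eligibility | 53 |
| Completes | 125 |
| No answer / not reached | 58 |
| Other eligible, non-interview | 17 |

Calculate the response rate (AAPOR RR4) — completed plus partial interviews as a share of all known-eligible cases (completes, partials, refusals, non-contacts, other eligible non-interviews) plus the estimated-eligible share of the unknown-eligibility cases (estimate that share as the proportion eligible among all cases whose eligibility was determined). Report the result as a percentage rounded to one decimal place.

Top: 125 + 8 = 133
Known eligible: 125 + 8 + 80 + 58 + 17 = 288
e = 288 / (288 + 48) = 288 / 336 = 0.8571
Estimated eligible among unknowns: 0.8571 × 53 = 45.43
Denom: 288 + 45.43 = 333.43
RR4 = 133 / 333.43 = 0.3989

39.9%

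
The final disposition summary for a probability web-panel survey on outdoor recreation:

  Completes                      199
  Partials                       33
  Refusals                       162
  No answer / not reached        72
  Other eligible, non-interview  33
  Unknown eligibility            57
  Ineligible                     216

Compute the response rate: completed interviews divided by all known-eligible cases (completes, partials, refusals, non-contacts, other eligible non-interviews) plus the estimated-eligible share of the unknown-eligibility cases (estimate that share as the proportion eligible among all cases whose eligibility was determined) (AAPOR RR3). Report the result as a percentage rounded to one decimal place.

36.9%

Top → 199
Determined eligible → 199 + 33 + 162 + 72 + 33 = 499
e = 499 / (499 + 216) = 499 / 715 = 0.6979
e × U → 0.6979 × 57 = 39.78
Denominator → 499 + 39.78 = 538.78
RR3 = 199 / 538.78 = 0.3694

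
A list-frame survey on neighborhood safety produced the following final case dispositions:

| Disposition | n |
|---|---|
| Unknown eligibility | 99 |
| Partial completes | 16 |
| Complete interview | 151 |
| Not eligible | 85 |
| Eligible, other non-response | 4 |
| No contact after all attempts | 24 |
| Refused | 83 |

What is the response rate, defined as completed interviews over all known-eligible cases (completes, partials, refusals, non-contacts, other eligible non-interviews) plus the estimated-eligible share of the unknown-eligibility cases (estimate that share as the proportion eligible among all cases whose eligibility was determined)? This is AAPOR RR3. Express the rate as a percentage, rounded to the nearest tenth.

42.7%

Numerator = 151
Determined eligible = 151 + 16 + 83 + 24 + 4 = 278
e = 278 / (278 + 85) = 278 / 363 = 0.7658
Eligible share of unknowns = 0.7658 × 99 = 75.81
Denom = 278 + 75.81 = 353.81
RR3 = 151 / 353.81 = 0.4268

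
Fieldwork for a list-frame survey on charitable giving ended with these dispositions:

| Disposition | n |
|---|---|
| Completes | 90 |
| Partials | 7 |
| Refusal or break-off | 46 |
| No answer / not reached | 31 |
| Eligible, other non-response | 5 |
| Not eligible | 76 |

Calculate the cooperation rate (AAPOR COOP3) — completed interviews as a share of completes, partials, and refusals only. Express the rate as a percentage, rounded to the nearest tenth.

62.9%

Num: 90
Denominator: 90 + 7 + 46 = 143
COOP3 = 90 / 143 = 0.6294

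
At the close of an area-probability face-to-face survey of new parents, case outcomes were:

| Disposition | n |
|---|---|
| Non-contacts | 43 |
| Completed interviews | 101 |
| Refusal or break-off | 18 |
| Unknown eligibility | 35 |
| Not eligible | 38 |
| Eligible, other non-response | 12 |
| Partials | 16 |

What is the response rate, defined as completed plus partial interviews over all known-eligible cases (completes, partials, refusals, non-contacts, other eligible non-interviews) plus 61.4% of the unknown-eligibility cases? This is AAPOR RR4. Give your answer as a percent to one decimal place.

55.3%

Top = 101 + 16 = 117
Eligible (known) = 101 + 16 + 18 + 43 + 12 = 190
Estimated eligible among unknowns = 0.6140 × 35 = 21.49
Denominator = 190 + 21.49 = 211.49
RR4 = 117 / 211.49 = 0.5532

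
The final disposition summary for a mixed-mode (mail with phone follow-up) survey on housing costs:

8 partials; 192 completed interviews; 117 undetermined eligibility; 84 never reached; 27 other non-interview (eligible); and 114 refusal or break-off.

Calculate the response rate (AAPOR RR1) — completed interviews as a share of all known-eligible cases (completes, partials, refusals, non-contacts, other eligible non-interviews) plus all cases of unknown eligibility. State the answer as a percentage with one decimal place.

35.4%

Top = 192
Denominator = 192 + 8 + 114 + 84 + 27 + 117 = 542
RR1 = 192 / 542 = 0.3542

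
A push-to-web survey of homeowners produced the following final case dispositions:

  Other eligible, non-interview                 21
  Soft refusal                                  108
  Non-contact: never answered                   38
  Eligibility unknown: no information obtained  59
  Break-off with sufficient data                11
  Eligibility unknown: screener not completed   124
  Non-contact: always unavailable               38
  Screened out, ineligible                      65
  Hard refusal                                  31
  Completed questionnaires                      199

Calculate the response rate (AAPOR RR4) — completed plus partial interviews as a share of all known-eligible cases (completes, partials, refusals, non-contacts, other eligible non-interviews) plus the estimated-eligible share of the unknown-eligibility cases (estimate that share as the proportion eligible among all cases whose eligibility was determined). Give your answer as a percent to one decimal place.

Refused = 31 + 108 = 139
No answer / not reached = 38 + 38 = 76
Unknown if eligible = 124 + 59 = 183
Top → 199 + 11 = 210
Eligible (known) → 199 + 11 + 139 + 76 + 21 = 446
e = 446 / (446 + 65) = 446 / 511 = 0.8728
Estimated eligible among unknowns → 0.8728 × 183 = 159.72
Base → 446 + 159.72 = 605.72
RR4 = 210 / 605.72 = 0.3467

34.7%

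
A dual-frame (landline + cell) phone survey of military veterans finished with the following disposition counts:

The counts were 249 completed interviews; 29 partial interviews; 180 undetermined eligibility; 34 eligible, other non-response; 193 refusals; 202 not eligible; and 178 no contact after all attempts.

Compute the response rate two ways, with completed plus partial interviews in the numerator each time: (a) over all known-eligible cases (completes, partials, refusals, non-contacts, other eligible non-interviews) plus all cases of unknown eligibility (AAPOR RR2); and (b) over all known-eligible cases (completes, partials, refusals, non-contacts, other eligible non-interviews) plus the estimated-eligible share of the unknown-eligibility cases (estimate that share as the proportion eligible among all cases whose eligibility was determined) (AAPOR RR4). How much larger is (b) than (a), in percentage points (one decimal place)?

Num = 249 + 29 = 278
Denom = 249 + 29 + 193 + 178 + 34 + 180 = 863
RR2 = 278 / 863 = 0.3221
Determined eligible = 249 + 29 + 193 + 178 + 34 = 683
e = 683 / (683 + 202) = 683 / 885 = 0.7718
e × U = 0.7718 × 180 = 138.92
Denom = 683 + 138.92 = 821.92
RR4 = 278 / 821.92 = 0.3382
Difference = 33.82 − 32.21 = 1.61 percentage points

1.6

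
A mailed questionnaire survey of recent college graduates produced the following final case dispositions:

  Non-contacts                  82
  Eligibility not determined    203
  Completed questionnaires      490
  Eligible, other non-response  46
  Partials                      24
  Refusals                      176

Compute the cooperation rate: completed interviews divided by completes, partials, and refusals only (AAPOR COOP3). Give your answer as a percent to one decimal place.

71.0%

Top → 490
Base → 490 + 24 + 176 = 690
COOP3 = 490 / 690 = 0.7101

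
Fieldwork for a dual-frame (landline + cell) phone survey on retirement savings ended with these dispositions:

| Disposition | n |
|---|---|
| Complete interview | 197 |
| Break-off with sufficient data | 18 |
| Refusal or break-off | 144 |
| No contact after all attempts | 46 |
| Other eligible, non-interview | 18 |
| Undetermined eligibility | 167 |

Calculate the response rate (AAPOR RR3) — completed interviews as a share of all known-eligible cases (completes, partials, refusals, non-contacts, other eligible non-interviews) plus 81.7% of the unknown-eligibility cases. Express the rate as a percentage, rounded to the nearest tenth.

35.2%

Num: 197
Eligible (known): 197 + 18 + 144 + 46 + 18 = 423
Estimated eligible among unknowns: 0.8170 × 167 = 136.44
Base: 423 + 136.44 = 559.44
RR3 = 197 / 559.44 = 0.3521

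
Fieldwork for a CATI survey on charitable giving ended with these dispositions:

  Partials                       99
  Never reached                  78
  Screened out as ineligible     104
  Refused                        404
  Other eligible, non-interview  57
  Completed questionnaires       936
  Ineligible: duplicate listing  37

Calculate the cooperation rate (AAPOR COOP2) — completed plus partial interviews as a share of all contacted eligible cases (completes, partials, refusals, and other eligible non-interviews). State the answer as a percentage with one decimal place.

69.2%

Out of scope = 104 + 37 = 141
Top: 936 + 99 = 1035
Base: 936 + 99 + 404 + 57 = 1496
COOP2 = 1035 / 1496 = 0.6918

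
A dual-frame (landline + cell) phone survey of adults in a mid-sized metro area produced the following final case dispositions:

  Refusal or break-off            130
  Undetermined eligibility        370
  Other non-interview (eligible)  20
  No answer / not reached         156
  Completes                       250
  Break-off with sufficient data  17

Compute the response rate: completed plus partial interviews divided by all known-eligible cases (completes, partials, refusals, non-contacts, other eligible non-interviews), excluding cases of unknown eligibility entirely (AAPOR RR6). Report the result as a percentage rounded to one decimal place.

46.6%

Num → 250 + 17 = 267
Base → 250 + 17 + 130 + 156 + 20 = 573
RR6 = 267 / 573 = 0.4660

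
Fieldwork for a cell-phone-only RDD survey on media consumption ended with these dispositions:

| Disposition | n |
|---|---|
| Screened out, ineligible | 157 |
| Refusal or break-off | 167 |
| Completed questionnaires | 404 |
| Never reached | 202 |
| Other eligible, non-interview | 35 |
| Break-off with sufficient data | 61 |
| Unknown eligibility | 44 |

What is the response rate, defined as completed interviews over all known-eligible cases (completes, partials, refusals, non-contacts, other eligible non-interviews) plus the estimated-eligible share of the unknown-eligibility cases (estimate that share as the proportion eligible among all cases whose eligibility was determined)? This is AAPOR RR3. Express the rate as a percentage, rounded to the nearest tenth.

Num → 404
Determined eligible → 404 + 61 + 167 + 202 + 35 = 869
e = 869 / (869 + 157) = 869 / 1026 = 0.8470
Eligible share of unknowns → 0.8470 × 44 = 37.27
Denom → 869 + 37.27 = 906.27
RR3 = 404 / 906.27 = 0.4458

44.6%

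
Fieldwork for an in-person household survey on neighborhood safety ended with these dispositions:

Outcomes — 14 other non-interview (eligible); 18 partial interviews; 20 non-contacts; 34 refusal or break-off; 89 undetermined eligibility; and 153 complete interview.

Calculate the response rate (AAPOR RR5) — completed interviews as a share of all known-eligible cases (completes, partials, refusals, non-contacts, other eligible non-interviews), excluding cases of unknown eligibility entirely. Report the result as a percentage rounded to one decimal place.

64.0%

Top: 153
Base: 153 + 18 + 34 + 20 + 14 = 239
RR5 = 153 / 239 = 0.6402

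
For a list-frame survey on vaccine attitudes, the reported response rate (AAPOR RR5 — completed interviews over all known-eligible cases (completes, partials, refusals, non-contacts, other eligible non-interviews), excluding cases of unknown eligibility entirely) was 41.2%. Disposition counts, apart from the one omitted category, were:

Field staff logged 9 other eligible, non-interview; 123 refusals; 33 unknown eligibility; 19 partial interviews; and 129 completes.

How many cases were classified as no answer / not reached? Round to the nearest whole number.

33

RR5 = 129 / D = 0.412
D = 129 / 0.412 = 313.1
Remaining denominator categories sum to 280
no answer / not reached = 313.1 − 280 ≈ 33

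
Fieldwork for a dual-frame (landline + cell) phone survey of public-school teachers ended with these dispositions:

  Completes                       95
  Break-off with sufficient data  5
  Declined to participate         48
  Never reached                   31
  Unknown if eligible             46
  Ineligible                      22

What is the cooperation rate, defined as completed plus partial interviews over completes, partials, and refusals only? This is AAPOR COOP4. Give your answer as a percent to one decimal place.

Numerator = 95 + 5 = 100
Denom = 95 + 5 + 48 = 148
COOP4 = 100 / 148 = 0.6757

67.6%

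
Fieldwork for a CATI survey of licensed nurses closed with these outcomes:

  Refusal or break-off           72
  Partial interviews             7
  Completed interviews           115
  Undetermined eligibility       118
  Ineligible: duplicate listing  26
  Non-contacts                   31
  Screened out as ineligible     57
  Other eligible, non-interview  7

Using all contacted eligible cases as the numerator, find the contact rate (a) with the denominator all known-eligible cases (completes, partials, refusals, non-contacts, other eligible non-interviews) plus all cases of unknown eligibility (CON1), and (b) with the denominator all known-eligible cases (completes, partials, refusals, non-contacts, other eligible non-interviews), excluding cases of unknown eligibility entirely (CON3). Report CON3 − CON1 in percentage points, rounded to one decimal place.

29.2

Screened out, ineligible = 57 + 26 = 83
Top: 115 + 7 + 72 + 7 = 201
Denom: 115 + 7 + 72 + 31 + 7 + 118 = 350
CON1 = 201 / 350 = 0.5743
Denom: 115 + 7 + 72 + 31 + 7 = 232
CON3 = 201 / 232 = 0.8664
Difference = 86.64 − 57.43 = 29.21 percentage points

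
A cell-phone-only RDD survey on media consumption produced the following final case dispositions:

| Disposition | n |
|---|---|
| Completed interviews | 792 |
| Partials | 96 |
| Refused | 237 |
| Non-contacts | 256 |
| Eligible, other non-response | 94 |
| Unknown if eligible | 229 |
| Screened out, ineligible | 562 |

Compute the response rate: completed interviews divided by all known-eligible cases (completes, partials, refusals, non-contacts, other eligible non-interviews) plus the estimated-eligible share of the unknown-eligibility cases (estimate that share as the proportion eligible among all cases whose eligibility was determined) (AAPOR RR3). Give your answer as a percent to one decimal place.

48.3%

Numerator = 792
Eligible (known) = 792 + 96 + 237 + 256 + 94 = 1475
e = 1475 / (1475 + 562) = 1475 / 2037 = 0.7241
e × U = 0.7241 × 229 = 165.82
Base = 1475 + 165.82 = 1640.82
RR3 = 792 / 1640.82 = 0.4827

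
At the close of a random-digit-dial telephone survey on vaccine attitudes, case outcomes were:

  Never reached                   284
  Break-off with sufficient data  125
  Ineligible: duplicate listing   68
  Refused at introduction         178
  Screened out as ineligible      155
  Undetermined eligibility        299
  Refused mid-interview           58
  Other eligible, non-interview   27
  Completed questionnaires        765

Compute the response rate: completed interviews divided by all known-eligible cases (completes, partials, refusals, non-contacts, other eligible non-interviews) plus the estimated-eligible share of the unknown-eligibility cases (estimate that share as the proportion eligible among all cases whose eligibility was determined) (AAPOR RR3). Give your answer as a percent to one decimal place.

45.1%

Declined to participate = 178 + 58 = 236
Ineligible = 155 + 68 = 223
Top → 765
Eligible (known) → 765 + 125 + 236 + 284 + 27 = 1437
e = 1437 / (1437 + 223) = 1437 / 1660 = 0.8657
Eligible share of unknowns → 0.8657 × 299 = 258.84
Denom → 1437 + 258.84 = 1695.84
RR3 = 765 / 1695.84 = 0.4511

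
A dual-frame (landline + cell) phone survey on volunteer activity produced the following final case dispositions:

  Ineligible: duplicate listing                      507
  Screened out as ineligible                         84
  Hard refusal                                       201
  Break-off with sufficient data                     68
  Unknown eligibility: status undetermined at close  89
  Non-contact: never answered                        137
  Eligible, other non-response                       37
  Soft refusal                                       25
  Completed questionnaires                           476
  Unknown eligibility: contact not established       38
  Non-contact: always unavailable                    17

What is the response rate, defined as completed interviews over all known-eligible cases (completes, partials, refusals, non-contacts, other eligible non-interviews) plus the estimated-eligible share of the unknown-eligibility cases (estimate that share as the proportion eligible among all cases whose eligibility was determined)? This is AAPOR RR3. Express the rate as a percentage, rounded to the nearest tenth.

45.8%

Refusals = 201 + 25 = 226
No answer / not reached = 137 + 17 = 154
Unknown eligibility = 38 + 89 = 127
Out of scope = 84 + 507 = 591
Numerator = 476
Eligible (known) = 476 + 68 + 226 + 154 + 37 = 961
e = 961 / (961 + 591) = 961 / 1552 = 0.6192
Eligible share of unknowns = 0.6192 × 127 = 78.64
Denom = 961 + 78.64 = 1039.64
RR3 = 476 / 1039.64 = 0.4579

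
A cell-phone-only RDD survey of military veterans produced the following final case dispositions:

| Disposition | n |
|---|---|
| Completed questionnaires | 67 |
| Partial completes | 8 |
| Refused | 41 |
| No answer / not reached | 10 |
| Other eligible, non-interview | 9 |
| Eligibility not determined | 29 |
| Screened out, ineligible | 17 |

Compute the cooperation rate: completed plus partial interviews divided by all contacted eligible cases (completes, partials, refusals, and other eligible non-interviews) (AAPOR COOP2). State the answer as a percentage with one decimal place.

60.0%

Top: 67 + 8 = 75
Denom: 67 + 8 + 41 + 9 = 125
COOP2 = 75 / 125 = 0.6000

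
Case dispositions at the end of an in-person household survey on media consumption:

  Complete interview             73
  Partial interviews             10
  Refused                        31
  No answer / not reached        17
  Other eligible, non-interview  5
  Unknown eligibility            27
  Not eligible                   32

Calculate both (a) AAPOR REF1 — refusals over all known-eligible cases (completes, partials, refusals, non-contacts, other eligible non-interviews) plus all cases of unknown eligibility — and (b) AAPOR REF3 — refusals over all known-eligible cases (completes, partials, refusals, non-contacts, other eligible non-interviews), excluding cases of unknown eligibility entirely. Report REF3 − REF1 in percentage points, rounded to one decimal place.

Top = 31
Base = 73 + 10 + 31 + 17 + 5 + 27 = 163
REF1 = 31 / 163 = 0.1902
Base = 73 + 10 + 31 + 17 + 5 = 136
REF3 = 31 / 136 = 0.2279
Difference = 22.79 − 19.02 = 3.77 percentage points

3.8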